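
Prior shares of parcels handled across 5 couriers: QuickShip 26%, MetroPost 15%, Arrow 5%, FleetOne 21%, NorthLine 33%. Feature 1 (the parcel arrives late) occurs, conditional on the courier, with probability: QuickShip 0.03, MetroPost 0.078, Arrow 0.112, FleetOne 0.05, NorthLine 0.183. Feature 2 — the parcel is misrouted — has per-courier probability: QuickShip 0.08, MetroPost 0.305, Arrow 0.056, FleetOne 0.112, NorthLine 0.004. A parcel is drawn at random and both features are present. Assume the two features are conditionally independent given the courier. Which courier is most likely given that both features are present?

MetroPost

Compute prior × likelihood for every hypothesis:
  QuickShip: 0.26 × 0.03 × 0.08 = 0.000624
  MetroPost: 0.15 × 0.078 × 0.305 = 0.0035685
  Arrow: 0.05 × 0.112 × 0.056 = 0.0003136
  FleetOne: 0.21 × 0.05 × 0.112 = 0.001176
  NorthLine: 0.33 × 0.183 × 0.004 = 0.00024156
Sum = 0.00592366.
Largest term belongs to MetroPost, so MetroPost is most probable.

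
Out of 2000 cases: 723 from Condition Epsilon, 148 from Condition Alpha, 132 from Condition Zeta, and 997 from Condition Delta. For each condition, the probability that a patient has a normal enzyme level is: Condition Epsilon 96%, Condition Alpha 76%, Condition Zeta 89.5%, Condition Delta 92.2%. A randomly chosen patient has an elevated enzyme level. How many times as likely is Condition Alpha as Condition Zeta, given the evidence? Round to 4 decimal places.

2.5628

Taking complements, P(elevated | each) = Condition Epsilon 0.04, Condition Alpha 0.24, Condition Zeta 0.105, Condition Delta 0.078.
By Bayes' rule, posterior ∝ prior × likelihood:
  Condition Epsilon: 0.3615 × 0.04 = 0.01446
  Condition Alpha: 0.074 × 0.24 = 0.01776
  Condition Zeta: 0.066 × 0.105 = 0.00693
  Condition Delta: 0.4985 × 0.078 = 0.038883
Normalizing constant = 0.078033.
The ratio is 0.01776 / 0.00693 (the normalizer cancels) = 2.5628.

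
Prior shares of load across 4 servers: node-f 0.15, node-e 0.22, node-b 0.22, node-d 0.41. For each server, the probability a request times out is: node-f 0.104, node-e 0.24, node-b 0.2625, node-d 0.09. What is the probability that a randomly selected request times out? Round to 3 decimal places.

Unnormalized posteriors (prior × likelihood):
  node-f: 0.15 × 0.104 = 0.0156
  node-e: 0.22 × 0.24 = 0.0528
  node-b: 0.22 × 0.2625 = 0.05775
  node-d: 0.41 × 0.09 = 0.0369
P(timeout) = 0.0156 + 0.0528 + 0.05775 + 0.0369 = 0.16305 → 0.163.

0.163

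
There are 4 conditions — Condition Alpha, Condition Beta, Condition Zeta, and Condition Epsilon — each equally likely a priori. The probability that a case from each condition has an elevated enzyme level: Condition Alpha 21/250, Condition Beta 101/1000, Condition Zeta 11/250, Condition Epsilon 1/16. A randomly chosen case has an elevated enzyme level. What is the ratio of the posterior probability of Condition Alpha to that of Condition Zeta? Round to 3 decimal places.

With a uniform prior (1/4 each), posterior ∝ likelihood:
  Condition Alpha: 0.084
  Condition Beta: 0.101
  Condition Zeta: 0.044
  Condition Epsilon: 0.0625
Total = 0.2915.
The ratio is 0.084 / 0.044 (the normalizer cancels) = 1.909.

1.909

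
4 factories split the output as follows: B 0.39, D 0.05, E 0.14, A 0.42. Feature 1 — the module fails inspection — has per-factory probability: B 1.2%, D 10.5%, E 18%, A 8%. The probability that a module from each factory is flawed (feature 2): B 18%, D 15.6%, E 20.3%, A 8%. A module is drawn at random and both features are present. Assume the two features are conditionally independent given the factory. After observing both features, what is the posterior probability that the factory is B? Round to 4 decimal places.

0.0890

Prior × likelihood for each hypothesis:
  B: 0.39 × 0.012 × 0.18 = 0.0008424
  D: 0.05 × 0.105 × 0.156 = 0.000819
  E: 0.14 × 0.18 × 0.203 = 0.0051156
  A: 0.42 × 0.08 × 0.08 = 0.002688
Normalizing constant = 0.009465.
P(B | evidence) = 0.0008424 / 0.009465 ≈ 0.0890.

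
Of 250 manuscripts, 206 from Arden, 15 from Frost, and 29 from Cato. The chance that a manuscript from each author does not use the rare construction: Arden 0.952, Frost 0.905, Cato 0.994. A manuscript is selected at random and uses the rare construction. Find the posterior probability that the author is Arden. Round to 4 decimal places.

Taking complements, P(rare-form | each) = Arden 0.048, Frost 0.095, Cato 0.006.
Compute prior × likelihood for every hypothesis:
  Arden: 0.824 × 0.048 = 0.039552
  Frost: 0.06 × 0.095 = 0.0057
  Cato: 0.116 × 0.006 = 0.000696
Sum = 0.045948.
P(Arden | evidence) = 0.039552 / 0.045948 ≈ 0.8608.

0.8608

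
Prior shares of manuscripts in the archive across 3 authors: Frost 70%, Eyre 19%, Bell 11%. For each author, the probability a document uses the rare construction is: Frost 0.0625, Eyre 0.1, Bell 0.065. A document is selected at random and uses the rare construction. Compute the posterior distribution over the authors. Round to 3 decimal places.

Frost 0.626, Eyre 0.272, Bell 0.102

Prior × likelihood for each hypothesis:
  Frost: 0.7 × 0.0625 = 0.04375
  Eyre: 0.19 × 0.1 = 0.019
  Bell: 0.11 × 0.065 = 0.00715
Normalizing constant = 0.0699.
P(Frost | rare-form) = 0.04375/0.0699 ≈ 0.626
P(Eyre | rare-form) = 0.019/0.0699 ≈ 0.272
P(Bell | rare-form) = 0.00715/0.0699 ≈ 0.102
(Check: 0.626+0.272+0.102 = 1.000.)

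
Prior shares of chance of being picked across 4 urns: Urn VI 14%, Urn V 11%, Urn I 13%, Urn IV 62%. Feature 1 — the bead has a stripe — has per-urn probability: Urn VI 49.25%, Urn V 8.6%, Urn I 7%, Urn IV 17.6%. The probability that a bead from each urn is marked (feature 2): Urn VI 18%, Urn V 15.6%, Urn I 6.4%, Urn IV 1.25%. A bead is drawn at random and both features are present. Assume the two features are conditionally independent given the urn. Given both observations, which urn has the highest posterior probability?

Compute prior × likelihood for every hypothesis:
  Urn VI: 0.14 × 0.4925 × 0.18 = 0.012411
  Urn V: 0.11 × 0.086 × 0.156 = 0.00147576
  Urn I: 0.13 × 0.07 × 0.064 = 0.0005824
  Urn IV: 0.62 × 0.176 × 0.0125 = 0.001364
Normalizing constant = 0.01583316.
Largest term belongs to Urn VI, so Urn VI is most probable.

Urn VI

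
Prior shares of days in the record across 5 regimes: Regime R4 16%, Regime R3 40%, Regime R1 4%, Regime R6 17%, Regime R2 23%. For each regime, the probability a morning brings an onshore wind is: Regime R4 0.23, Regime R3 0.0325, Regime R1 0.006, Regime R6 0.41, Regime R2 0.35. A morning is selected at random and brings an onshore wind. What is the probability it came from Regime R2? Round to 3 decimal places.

0.402

Prior × likelihood for each hypothesis:
  Regime R4: 0.16 × 0.23 = 0.0368
  Regime R3: 0.4 × 0.0325 = 0.013
  Regime R1: 0.04 × 0.006 = 0.00024
  Regime R6: 0.17 × 0.41 = 0.0697
  Regime R2: 0.23 × 0.35 = 0.0805
Total = 0.20024.
P(Regime R2 | evidence) = 0.0805 / 0.20024 ≈ 0.402.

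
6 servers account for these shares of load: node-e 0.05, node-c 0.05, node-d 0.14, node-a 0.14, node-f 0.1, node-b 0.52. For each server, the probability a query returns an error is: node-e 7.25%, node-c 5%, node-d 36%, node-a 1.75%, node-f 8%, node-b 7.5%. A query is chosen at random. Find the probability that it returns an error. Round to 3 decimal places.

0.106

Compute prior × likelihood for every hypothesis:
  node-e: 0.05 × 0.0725 = 0.003625
  node-c: 0.05 × 0.05 = 0.0025
  node-d: 0.14 × 0.36 = 0.0504
  node-a: 0.14 × 0.0175 = 0.00245
  node-f: 0.1 × 0.08 = 0.008
  node-b: 0.52 × 0.075 = 0.039
P(error) = 0.003625 + 0.0025 + 0.0504 + 0.00245 + 0.008 + 0.039 = 0.105975 → 0.106.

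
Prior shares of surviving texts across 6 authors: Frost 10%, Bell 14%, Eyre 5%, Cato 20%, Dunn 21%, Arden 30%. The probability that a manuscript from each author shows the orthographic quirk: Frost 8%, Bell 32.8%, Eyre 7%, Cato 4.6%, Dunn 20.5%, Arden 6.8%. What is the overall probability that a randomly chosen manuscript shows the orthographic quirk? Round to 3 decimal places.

Compute prior × likelihood for every hypothesis:
  Frost: 0.1 × 0.08 = 0.008
  Bell: 0.14 × 0.328 = 0.04592
  Eyre: 0.05 × 0.07 = 0.0035
  Cato: 0.2 × 0.046 = 0.0092
  Dunn: 0.21 × 0.205 = 0.04305
  Arden: 0.3 × 0.068 = 0.0204
P(quirk) = 0.008 + 0.04592 + 0.0035 + 0.0092 + 0.04305 + 0.0204 = 0.13007 → 0.130.

0.130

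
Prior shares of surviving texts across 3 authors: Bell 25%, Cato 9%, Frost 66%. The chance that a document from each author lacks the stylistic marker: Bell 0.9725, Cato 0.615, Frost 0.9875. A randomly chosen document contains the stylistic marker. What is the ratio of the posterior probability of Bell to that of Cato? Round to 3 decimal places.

Taking complements, P(marker | each) = Bell 0.0275, Cato 0.385, Frost 0.0125.
Unnormalized posteriors (prior × likelihood):
  Bell: 0.25 × 0.0275 = 0.006875
  Cato: 0.09 × 0.385 = 0.03465
  Frost: 0.66 × 0.0125 = 0.00825
Normalizing constant = 0.049775.
The ratio is 0.006875 / 0.03465 (the normalizer cancels) = 0.198.

0.198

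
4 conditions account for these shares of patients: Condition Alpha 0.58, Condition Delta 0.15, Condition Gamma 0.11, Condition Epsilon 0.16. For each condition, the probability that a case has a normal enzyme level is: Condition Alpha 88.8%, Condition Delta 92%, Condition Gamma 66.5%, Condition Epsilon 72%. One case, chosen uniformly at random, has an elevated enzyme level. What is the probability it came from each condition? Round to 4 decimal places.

Taking complements, P(elevated | each) = Condition Alpha 0.112, Condition Delta 0.08, Condition Gamma 0.335, Condition Epsilon 0.28.
Prior × likelihood for each hypothesis:
  Condition Alpha: 0.58 × 0.112 = 0.06496
  Condition Delta: 0.15 × 0.08 = 0.012
  Condition Gamma: 0.11 × 0.335 = 0.03685
  Condition Epsilon: 0.16 × 0.28 = 0.0448
Total = 0.15861.
P(Condition Alpha | elevated) = 0.06496/0.15861 ≈ 0.4096
P(Condition Delta | elevated) = 0.012/0.15861 ≈ 0.0757
P(Condition Gamma | elevated) = 0.03685/0.15861 ≈ 0.2323
P(Condition Epsilon | elevated) = 0.0448/0.15861 ≈ 0.2825

Condition Alpha 0.4096, Condition Delta 0.0757, Condition Gamma 0.2323, Condition Epsilon 0.2825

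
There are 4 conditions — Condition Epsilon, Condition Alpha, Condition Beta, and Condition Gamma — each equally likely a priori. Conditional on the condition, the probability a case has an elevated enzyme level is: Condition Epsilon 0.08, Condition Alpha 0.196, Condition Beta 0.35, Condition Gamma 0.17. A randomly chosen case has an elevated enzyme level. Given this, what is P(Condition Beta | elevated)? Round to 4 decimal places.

0.4397

Since the prior is uniform, the posterior is proportional to the likelihood:
  Condition Epsilon: 0.08
  Condition Alpha: 0.196
  Condition Beta: 0.35
  Condition Gamma: 0.17
Sum = 0.796.
P(Condition Beta | evidence) = 0.35 / 0.796 ≈ 0.4397.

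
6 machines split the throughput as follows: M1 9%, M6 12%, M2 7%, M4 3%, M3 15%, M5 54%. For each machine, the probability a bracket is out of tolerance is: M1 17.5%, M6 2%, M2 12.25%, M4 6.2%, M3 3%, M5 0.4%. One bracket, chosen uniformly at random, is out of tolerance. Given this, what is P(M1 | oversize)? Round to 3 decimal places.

Prior × likelihood for each hypothesis:
  M1: 0.09 × 0.175 = 0.01575
  M6: 0.12 × 0.02 = 0.0024
  M2: 0.07 × 0.1225 = 0.008575
  M4: 0.03 × 0.062 = 0.00186
  M3: 0.15 × 0.03 = 0.0045
  M5: 0.54 × 0.004 = 0.00216
Total = 0.035245.
P(M1 | evidence) = 0.01575 / 0.035245 ≈ 0.447.

0.447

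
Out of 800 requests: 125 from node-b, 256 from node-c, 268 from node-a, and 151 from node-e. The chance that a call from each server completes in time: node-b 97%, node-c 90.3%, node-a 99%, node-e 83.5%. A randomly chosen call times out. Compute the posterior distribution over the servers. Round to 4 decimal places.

Taking complements, P(timeout | each) = node-b 0.03, node-c 0.097, node-a 0.01, node-e 0.165.
Compute prior × likelihood for every hypothesis:
  node-b: 0.15625 × 0.03 = 0.0046875
  node-c: 0.32 × 0.097 = 0.03104
  node-a: 0.335 × 0.01 = 0.00335
  node-e: 0.18875 × 0.165 = 0.03114375
Sum = 0.07022125.
P(node-b | timeout) = 0.0046875/0.07022125 ≈ 0.0668
P(node-c | timeout) = 0.03104/0.07022125 ≈ 0.4420
P(node-a | timeout) = 0.00335/0.07022125 ≈ 0.0477
P(node-e | timeout) = 0.03114375/0.07022125 ≈ 0.4435
(Check: 0.0668+0.4420+0.0477+0.4435 = 1.0000.)

node-b 0.0668, node-c 0.4420, node-a 0.0477, node-e 0.4435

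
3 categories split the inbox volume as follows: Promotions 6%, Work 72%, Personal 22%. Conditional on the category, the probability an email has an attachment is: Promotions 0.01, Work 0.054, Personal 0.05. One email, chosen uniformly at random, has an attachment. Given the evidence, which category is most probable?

Compute prior × likelihood for every hypothesis:
  Promotions: 0.06 × 0.01 = 0.0006
  Work: 0.72 × 0.054 = 0.03888
  Personal: 0.22 × 0.05 = 0.011
Sum = 0.05048.
Largest term belongs to Work, so Work is most probable.

Work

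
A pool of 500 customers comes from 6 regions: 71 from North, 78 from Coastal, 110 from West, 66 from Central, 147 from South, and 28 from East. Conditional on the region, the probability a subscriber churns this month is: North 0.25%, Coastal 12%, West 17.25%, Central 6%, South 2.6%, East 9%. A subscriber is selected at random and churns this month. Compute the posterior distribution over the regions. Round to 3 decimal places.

By Bayes' rule, posterior ∝ prior × likelihood:
  North: 0.142 × 0.0025 = 0.000355
  Coastal: 0.156 × 0.12 = 0.01872
  West: 0.22 × 0.1725 = 0.03795
  Central: 0.132 × 0.06 = 0.00792
  South: 0.294 × 0.026 = 0.007644
  East: 0.056 × 0.09 = 0.00504
Sum = 0.077629.
P(North | churn) = 0.000355/0.077629 ≈ 0.005
P(Coastal | churn) = 0.01872/0.077629 ≈ 0.241
P(West | churn) = 0.03795/0.077629 ≈ 0.489
P(Central | churn) = 0.00792/0.077629 ≈ 0.102
P(South | churn) = 0.007644/0.077629 ≈ 0.098
P(East | churn) = 0.00504/0.077629 ≈ 0.065
(Check: 0.005+0.241+0.489+0.102+0.098+0.065 = 1.000.)

North 0.005, Coastal 0.241, West 0.489, Central 0.102, South 0.098, East 0.065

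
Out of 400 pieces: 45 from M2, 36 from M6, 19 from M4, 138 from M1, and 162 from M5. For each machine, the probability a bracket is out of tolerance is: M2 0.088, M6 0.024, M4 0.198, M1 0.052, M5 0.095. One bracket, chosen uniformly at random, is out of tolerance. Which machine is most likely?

M5

Compute prior × likelihood for every hypothesis:
  M2: 0.1125 × 0.088 = 0.0099
  M6: 0.09 × 0.024 = 0.00216
  M4: 0.0475 × 0.198 = 0.009405
  M1: 0.345 × 0.052 = 0.01794
  M5: 0.405 × 0.095 = 0.038475
Normalizing constant = 0.07788.
Largest term belongs to M5, so M5 is most probable.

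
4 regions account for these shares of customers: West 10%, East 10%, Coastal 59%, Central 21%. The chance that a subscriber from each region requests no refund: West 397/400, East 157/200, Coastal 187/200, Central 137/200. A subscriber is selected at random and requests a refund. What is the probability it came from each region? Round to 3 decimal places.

West 0.006, East 0.170, Coastal 0.303, Central 0.522

Taking complements, P(refund | each) = West 0.0075, East 0.215, Coastal 0.065, Central 0.315.
Prior × likelihood for each hypothesis:
  West: 0.1 × 0.0075 = 0.00075
  East: 0.1 × 0.215 = 0.0215
  Coastal: 0.59 × 0.065 = 0.03835
  Central: 0.21 × 0.315 = 0.06615
Sum = 0.12675.
P(West | refund) = 0.00075/0.12675 ≈ 0.006
P(East | refund) = 0.0215/0.12675 ≈ 0.170
P(Coastal | refund) = 0.03835/0.12675 ≈ 0.303
P(Central | refund) = 0.06615/0.12675 ≈ 0.522
(Check: 0.006+0.170+0.303+0.522 = 1.001.)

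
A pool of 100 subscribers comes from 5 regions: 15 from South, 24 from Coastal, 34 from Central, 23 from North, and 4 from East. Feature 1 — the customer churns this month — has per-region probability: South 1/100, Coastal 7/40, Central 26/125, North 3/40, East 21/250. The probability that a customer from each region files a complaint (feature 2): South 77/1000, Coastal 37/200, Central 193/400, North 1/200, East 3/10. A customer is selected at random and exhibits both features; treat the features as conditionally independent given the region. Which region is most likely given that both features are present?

Central

Prior × likelihood for each hypothesis:
  South: 0.15 × 0.01 × 0.077 = 0.0001155
  Coastal: 0.24 × 0.175 × 0.185 = 0.00777
  Central: 0.34 × 0.208 × 0.4825 = 0.0341224
  North: 0.23 × 0.075 × 0.005 = 0.00008625
  East: 0.04 × 0.084 × 0.3 = 0.001008
Normalizing constant = 0.04310215.
Largest term belongs to Central, so Central is most probable.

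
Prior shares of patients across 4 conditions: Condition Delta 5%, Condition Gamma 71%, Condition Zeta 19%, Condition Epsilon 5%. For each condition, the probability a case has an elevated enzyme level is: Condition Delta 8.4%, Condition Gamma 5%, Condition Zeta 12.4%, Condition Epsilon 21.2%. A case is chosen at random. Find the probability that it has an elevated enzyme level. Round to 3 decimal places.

Prior × likelihood for each hypothesis:
  Condition Delta: 0.05 × 0.084 = 0.0042
  Condition Gamma: 0.71 × 0.05 = 0.0355
  Condition Zeta: 0.19 × 0.124 = 0.02356
  Condition Epsilon: 0.05 × 0.212 = 0.0106
P(elevated) = 0.0042 + 0.0355 + 0.02356 + 0.0106 = 0.07386 → 0.074.

0.074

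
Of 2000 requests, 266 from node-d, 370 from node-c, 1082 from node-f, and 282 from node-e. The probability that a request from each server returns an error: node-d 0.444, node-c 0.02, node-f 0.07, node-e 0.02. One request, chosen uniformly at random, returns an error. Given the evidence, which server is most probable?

node-d

Unnormalized posteriors (prior × likelihood):
  node-d: 0.133 × 0.444 = 0.059052
  node-c: 0.185 × 0.02 = 0.0037
  node-f: 0.541 × 0.07 = 0.03787
  node-e: 0.141 × 0.02 = 0.00282
Sum = 0.103442.
Largest term belongs to node-d, so node-d is most probable.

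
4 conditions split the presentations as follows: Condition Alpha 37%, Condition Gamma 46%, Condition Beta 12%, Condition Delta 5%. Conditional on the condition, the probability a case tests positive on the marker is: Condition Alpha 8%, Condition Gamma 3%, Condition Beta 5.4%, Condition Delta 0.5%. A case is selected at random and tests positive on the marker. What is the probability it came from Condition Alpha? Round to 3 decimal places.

Compute prior × likelihood for every hypothesis:
  Condition Alpha: 0.37 × 0.08 = 0.0296
  Condition Gamma: 0.46 × 0.03 = 0.0138
  Condition Beta: 0.12 × 0.054 = 0.00648
  Condition Delta: 0.05 × 0.005 = 0.00025
Total = 0.05013.
P(Condition Alpha | evidence) = 0.0296 / 0.05013 ≈ 0.590.

0.590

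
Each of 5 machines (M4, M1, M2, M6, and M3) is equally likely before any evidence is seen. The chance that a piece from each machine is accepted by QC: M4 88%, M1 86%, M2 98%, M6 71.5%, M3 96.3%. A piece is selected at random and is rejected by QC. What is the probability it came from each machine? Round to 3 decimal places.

M4 0.199, M1 0.233, M2 0.033, M6 0.473, M3 0.061

Taking complements, P(rejected | each) = M4 0.12, M1 0.14, M2 0.02, M6 0.285, M3 0.037.
Since the prior is uniform, the posterior is proportional to the likelihood:
  M4: 0.12
  M1: 0.14
  M2: 0.02
  M6: 0.285
  M3: 0.037
Normalizing constant = 0.602.
P(M4 | rejected) = 0.12/0.602 ≈ 0.199
P(M1 | rejected) = 0.14/0.602 ≈ 0.233
P(M2 | rejected) = 0.02/0.602 ≈ 0.033
P(M6 | rejected) = 0.285/0.602 ≈ 0.473
P(M3 | rejected) = 0.037/0.602 ≈ 0.061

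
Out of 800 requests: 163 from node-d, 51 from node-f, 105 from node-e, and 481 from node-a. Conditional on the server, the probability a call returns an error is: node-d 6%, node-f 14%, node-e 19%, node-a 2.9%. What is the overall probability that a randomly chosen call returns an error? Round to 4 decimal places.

0.0635

Prior × likelihood for each hypothesis:
  node-d: 0.20375 × 0.06 = 0.012225
  node-f: 0.06375 × 0.14 = 0.008925
  node-e: 0.13125 × 0.19 = 0.0249375
  node-a: 0.60125 × 0.029 = 0.01743625
P(error) = 0.012225 + 0.008925 + 0.0249375 + 0.01743625 = 0.06352375 → 0.0635.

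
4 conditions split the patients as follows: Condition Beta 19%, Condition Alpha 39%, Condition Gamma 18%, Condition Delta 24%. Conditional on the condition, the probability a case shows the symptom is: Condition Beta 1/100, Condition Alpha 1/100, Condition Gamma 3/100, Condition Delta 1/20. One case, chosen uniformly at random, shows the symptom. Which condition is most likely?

Prior × likelihood for each hypothesis:
  Condition Beta: 0.19 × 0.01 = 0.0019
  Condition Alpha: 0.39 × 0.01 = 0.0039
  Condition Gamma: 0.18 × 0.03 = 0.0054
  Condition Delta: 0.24 × 0.05 = 0.012
Sum = 0.0232.
Largest term belongs to Condition Delta, so Condition Delta is most probable.

Condition Delta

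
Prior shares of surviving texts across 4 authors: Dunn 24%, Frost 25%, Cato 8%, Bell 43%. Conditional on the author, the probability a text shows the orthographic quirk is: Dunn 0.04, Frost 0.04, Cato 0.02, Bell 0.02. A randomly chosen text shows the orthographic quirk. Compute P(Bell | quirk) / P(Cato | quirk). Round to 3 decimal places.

Compute prior × likelihood for every hypothesis:
  Dunn: 0.24 × 0.04 = 0.0096
  Frost: 0.25 × 0.04 = 0.01
  Cato: 0.08 × 0.02 = 0.0016
  Bell: 0.43 × 0.02 = 0.0086
Sum = 0.0298.
The ratio is 0.0086 / 0.0016 (the normalizer cancels) = 5.375.

5.375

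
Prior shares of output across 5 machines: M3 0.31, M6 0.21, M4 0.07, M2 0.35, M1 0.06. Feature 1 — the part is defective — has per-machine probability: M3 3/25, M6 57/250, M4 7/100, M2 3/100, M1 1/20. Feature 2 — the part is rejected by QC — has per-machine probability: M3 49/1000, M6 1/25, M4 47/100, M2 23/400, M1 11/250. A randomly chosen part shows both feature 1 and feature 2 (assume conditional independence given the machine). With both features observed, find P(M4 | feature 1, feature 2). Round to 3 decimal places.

Unnormalized posteriors (prior × likelihood):
  M3: 0.31 × 0.12 × 0.049 = 0.0018228
  M6: 0.21 × 0.228 × 0.04 = 0.0019152
  M4: 0.07 × 0.07 × 0.47 = 0.002303
  M2: 0.35 × 0.03 × 0.0575 = 0.00060375
  M1: 0.06 × 0.05 × 0.044 = 0.000132
Total = 0.00677675.
P(M4 | evidence) = 0.002303 / 0.00677675 ≈ 0.340.

0.340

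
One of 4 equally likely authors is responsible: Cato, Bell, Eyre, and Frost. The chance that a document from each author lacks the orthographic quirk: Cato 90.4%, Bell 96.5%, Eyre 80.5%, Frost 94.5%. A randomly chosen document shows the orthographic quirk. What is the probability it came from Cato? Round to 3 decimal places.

Taking complements, P(quirk | each) = Cato 0.096, Bell 0.035, Eyre 0.195, Frost 0.055.
Since the prior is uniform, the posterior is proportional to the likelihood:
  Cato: 0.096
  Bell: 0.035
  Eyre: 0.195
  Frost: 0.055
Total = 0.381.
P(Cato | evidence) = 0.096 / 0.381 ≈ 0.252.

0.252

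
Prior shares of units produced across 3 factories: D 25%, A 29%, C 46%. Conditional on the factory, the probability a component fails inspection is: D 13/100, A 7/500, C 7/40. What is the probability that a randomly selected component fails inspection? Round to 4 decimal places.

0.1171

Compute prior × likelihood for every hypothesis:
  D: 0.25 × 0.13 = 0.0325
  A: 0.29 × 0.014 = 0.00406
  C: 0.46 × 0.175 = 0.0805
P(nonconforming) = 0.0325 + 0.00406 + 0.0805 = 0.11706 → 0.1171.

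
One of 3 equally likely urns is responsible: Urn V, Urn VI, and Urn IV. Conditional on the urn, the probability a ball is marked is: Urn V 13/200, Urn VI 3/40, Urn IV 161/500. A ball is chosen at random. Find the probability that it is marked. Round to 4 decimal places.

With a uniform prior (1/3 each), posterior ∝ likelihood:
  Urn V: 0.065
  Urn VI: 0.075
  Urn IV: 0.322
P(marked) = (1/3) × (0.065 + 0.075 + 0.322) = 0.462/3 ≈ 0.1540.

0.1540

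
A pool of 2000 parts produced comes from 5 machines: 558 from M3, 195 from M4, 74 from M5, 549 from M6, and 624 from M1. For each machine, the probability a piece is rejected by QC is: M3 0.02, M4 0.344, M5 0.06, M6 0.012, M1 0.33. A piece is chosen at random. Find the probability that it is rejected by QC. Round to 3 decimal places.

0.148

Prior × likelihood for each hypothesis:
  M3: 0.279 × 0.02 = 0.00558
  M4: 0.0975 × 0.344 = 0.03354
  M5: 0.037 × 0.06 = 0.00222
  M6: 0.2745 × 0.012 = 0.003294
  M1: 0.312 × 0.33 = 0.10296
P(rejected) = 0.00558 + 0.03354 + 0.00222 + 0.003294 + 0.10296 = 0.147594 → 0.148.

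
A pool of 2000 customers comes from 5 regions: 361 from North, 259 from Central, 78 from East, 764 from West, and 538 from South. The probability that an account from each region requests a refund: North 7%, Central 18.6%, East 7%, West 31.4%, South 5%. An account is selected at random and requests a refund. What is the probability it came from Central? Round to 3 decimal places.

Compute prior × likelihood for every hypothesis:
  North: 0.1805 × 0.07 = 0.012635
  Central: 0.1295 × 0.186 = 0.024087
  East: 0.039 × 0.07 = 0.00273
  West: 0.382 × 0.314 = 0.119948
  South: 0.269 × 0.05 = 0.01345
Sum = 0.17285.
P(Central | evidence) = 0.024087 / 0.17285 ≈ 0.139.

0.139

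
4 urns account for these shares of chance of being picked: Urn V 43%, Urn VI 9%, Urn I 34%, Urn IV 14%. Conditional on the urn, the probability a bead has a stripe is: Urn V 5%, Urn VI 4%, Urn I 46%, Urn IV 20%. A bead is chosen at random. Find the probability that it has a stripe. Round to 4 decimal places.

0.2095

Unnormalized posteriors (prior × likelihood):
  Urn V: 0.43 × 0.05 = 0.0215
  Urn VI: 0.09 × 0.04 = 0.0036
  Urn I: 0.34 × 0.46 = 0.1564
  Urn IV: 0.14 × 0.2 = 0.028
P(striped) = 0.0215 + 0.0036 + 0.1564 + 0.028 = 0.2095 → 0.2095.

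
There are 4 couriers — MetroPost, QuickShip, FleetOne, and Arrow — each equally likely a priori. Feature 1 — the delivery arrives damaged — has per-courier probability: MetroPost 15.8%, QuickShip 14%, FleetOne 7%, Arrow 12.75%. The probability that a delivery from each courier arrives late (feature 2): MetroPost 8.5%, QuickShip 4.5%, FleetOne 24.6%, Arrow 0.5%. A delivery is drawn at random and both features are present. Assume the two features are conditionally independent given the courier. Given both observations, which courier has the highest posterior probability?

Since the prior is uniform, the posterior is proportional to the likelihood:
  MetroPost: 0.158 × 0.085 = 0.01343
  QuickShip: 0.14 × 0.045 = 0.0063
  FleetOne: 0.07 × 0.246 = 0.01722
  Arrow: 0.1275 × 0.005 = 0.0006375
Sum = 0.0375875.
Largest term belongs to FleetOne, so FleetOne is most probable.

FleetOne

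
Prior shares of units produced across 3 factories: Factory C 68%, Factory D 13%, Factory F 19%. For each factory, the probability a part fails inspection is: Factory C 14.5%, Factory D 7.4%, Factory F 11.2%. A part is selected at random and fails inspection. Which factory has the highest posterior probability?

Unnormalized posteriors (prior × likelihood):
  Factory C: 0.68 × 0.145 = 0.0986
  Factory D: 0.13 × 0.074 = 0.00962
  Factory F: 0.19 × 0.112 = 0.02128
Total = 0.1295.
Largest term belongs to Factory C, so Factory C is most probable.

Factory C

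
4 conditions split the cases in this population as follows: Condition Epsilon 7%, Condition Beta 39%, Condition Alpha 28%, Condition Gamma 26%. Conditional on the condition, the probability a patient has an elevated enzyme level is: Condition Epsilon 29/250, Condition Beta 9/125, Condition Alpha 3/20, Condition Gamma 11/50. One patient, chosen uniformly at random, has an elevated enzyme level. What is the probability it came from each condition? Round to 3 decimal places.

Prior × likelihood for each hypothesis:
  Condition Epsilon: 0.07 × 0.116 = 0.00812
  Condition Beta: 0.39 × 0.072 = 0.02808
  Condition Alpha: 0.28 × 0.15 = 0.042
  Condition Gamma: 0.26 × 0.22 = 0.0572
Sum = 0.1354.
P(Condition Epsilon | elevated) = 0.00812/0.1354 ≈ 0.060
P(Condition Beta | elevated) = 0.02808/0.1354 ≈ 0.207
P(Condition Alpha | elevated) = 0.042/0.1354 ≈ 0.310
P(Condition Gamma | elevated) = 0.0572/0.1354 ≈ 0.422
(Check: 0.060+0.207+0.310+0.422 = 0.999.)

Condition Epsilon 0.060, Condition Beta 0.207, Condition Alpha 0.310, Condition Gamma 0.422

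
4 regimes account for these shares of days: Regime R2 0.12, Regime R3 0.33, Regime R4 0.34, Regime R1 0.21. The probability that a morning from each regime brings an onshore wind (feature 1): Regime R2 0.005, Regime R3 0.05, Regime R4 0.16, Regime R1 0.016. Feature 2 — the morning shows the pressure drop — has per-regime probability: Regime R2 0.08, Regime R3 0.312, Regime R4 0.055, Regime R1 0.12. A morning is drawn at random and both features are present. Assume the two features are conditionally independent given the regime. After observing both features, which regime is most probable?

Regime R3

Compute prior × likelihood for every hypothesis:
  Regime R2: 0.12 × 0.005 × 0.08 = 0.000048
  Regime R3: 0.33 × 0.05 × 0.312 = 0.005148
  Regime R4: 0.34 × 0.16 × 0.055 = 0.002992
  Regime R1: 0.21 × 0.016 × 0.12 = 0.0004032
Total = 0.0085912.
Largest term belongs to Regime R3, so Regime R3 is most probable.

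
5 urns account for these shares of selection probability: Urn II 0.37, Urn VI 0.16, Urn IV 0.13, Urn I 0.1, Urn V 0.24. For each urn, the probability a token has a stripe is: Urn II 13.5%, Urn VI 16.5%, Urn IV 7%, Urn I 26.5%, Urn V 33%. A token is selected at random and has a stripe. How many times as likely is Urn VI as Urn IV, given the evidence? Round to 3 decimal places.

Prior × likelihood for each hypothesis:
  Urn II: 0.37 × 0.135 = 0.04995
  Urn VI: 0.16 × 0.165 = 0.0264
  Urn IV: 0.13 × 0.07 = 0.0091
  Urn I: 0.1 × 0.265 = 0.0265
  Urn V: 0.24 × 0.33 = 0.0792
Sum = 0.19115.
The ratio is 0.0264 / 0.0091 (the normalizer cancels) = 2.901.

2.901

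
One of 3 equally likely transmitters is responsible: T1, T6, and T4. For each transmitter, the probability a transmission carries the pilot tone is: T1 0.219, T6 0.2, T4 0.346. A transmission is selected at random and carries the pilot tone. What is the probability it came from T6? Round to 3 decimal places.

With a uniform prior (1/3 each), posterior ∝ likelihood:
  T1: 0.219
  T6: 0.2
  T4: 0.346
Normalizing constant = 0.765.
P(T6 | evidence) = 0.2 / 0.765 ≈ 0.261.

0.261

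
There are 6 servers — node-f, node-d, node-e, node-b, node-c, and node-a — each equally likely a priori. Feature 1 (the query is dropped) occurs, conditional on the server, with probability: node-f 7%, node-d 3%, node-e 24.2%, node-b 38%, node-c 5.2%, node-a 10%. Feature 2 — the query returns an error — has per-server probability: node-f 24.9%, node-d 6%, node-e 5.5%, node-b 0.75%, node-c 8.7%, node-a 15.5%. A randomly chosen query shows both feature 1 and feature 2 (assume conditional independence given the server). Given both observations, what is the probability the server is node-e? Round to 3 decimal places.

0.240

With a uniform prior (1/6 each), posterior ∝ likelihood:
  node-f: 0.07 × 0.249 = 0.01743
  node-d: 0.03 × 0.06 = 0.0018
  node-e: 0.242 × 0.055 = 0.01331
  node-b: 0.38 × 0.0075 = 0.00285
  node-c: 0.052 × 0.087 = 0.004524
  node-a: 0.1 × 0.155 = 0.0155
Sum = 0.055414.
P(node-e | evidence) = 0.01331 / 0.055414 ≈ 0.240.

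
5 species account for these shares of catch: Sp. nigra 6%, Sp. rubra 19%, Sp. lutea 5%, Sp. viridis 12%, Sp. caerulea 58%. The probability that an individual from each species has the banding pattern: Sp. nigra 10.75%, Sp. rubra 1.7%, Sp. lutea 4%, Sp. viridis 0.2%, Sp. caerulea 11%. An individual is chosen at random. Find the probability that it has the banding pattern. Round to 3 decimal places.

0.076

Prior × likelihood for each hypothesis:
  Sp. nigra: 0.06 × 0.1075 = 0.00645
  Sp. rubra: 0.19 × 0.017 = 0.00323
  Sp. lutea: 0.05 × 0.04 = 0.002
  Sp. viridis: 0.12 × 0.002 = 0.00024
  Sp. caerulea: 0.58 × 0.11 = 0.0638
P(banded) = 0.00645 + 0.00323 + 0.002 + 0.00024 + 0.0638 = 0.07572 → 0.076.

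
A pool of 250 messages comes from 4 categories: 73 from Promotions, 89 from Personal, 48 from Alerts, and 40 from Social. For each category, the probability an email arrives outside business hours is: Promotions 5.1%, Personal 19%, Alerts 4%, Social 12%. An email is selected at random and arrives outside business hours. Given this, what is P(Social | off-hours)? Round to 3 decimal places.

Unnormalized posteriors (prior × likelihood):
  Promotions: 0.292 × 0.051 = 0.014892
  Personal: 0.356 × 0.19 = 0.06764
  Alerts: 0.192 × 0.04 = 0.00768
  Social: 0.16 × 0.12 = 0.0192
Normalizing constant = 0.109412.
P(Social | evidence) = 0.0192 / 0.109412 ≈ 0.175.

0.175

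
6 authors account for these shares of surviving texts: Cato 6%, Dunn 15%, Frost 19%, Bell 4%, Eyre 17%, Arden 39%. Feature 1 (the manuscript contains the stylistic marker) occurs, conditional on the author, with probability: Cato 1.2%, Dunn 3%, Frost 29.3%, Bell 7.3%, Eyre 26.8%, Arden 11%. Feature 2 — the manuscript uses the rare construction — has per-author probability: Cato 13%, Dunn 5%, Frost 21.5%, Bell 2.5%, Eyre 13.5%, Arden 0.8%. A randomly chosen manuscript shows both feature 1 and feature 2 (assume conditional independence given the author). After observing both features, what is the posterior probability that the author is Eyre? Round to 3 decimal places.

Compute prior × likelihood for every hypothesis:
  Cato: 0.06 × 0.012 × 0.13 = 0.0000936
  Dunn: 0.15 × 0.03 × 0.05 = 0.000225
  Frost: 0.19 × 0.293 × 0.215 = 0.01196905
  Bell: 0.04 × 0.073 × 0.025 = 0.000073
  Eyre: 0.17 × 0.268 × 0.135 = 0.0061506
  Arden: 0.39 × 0.11 × 0.008 = 0.0003432
Sum = 0.01885445.
P(Eyre | evidence) = 0.0061506 / 0.01885445 ≈ 0.326.

0.326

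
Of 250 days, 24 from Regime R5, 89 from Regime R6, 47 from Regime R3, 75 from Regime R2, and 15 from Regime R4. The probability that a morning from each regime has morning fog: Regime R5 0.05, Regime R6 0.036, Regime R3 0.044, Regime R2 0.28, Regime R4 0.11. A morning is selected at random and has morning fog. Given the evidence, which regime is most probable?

Compute prior × likelihood for every hypothesis:
  Regime R5: 0.096 × 0.05 = 0.0048
  Regime R6: 0.356 × 0.036 = 0.012816
  Regime R3: 0.188 × 0.044 = 0.008272
  Regime R2: 0.3 × 0.28 = 0.084
  Regime R4: 0.06 × 0.11 = 0.0066
Total = 0.116488.
Largest term belongs to Regime R2, so Regime R2 is most probable.

Regime R2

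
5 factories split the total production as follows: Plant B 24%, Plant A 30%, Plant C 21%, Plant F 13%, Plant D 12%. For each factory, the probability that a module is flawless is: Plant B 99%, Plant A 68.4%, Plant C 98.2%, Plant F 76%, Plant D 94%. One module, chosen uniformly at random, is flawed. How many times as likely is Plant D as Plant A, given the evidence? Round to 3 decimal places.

0.076

Taking complements, P(flawed | each) = Plant B 0.01, Plant A 0.316, Plant C 0.018, Plant F 0.24, Plant D 0.06.
By Bayes' rule, posterior ∝ prior × likelihood:
  Plant B: 0.24 × 0.01 = 0.0024
  Plant A: 0.3 × 0.316 = 0.0948
  Plant C: 0.21 × 0.018 = 0.00378
  Plant F: 0.13 × 0.24 = 0.0312
  Plant D: 0.12 × 0.06 = 0.0072
Sum = 0.13938.
The ratio is 0.0072 / 0.0948 (the normalizer cancels) = 0.076.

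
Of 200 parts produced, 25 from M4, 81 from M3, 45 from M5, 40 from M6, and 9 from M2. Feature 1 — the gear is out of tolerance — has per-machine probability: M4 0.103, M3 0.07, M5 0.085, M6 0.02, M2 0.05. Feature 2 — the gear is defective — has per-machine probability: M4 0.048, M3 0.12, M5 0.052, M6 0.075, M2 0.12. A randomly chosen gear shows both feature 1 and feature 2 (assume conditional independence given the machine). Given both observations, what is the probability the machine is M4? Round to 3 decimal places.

Unnormalized posteriors (prior × likelihood):
  M4: 0.125 × 0.103 × 0.048 = 0.000618
  M3: 0.405 × 0.07 × 0.12 = 0.003402
  M5: 0.225 × 0.085 × 0.052 = 0.0009945
  M6: 0.2 × 0.02 × 0.075 = 0.0003
  M2: 0.045 × 0.05 × 0.12 = 0.00027
Normalizing constant = 0.0055845.
P(M4 | evidence) = 0.000618 / 0.0055845 ≈ 0.111.

0.111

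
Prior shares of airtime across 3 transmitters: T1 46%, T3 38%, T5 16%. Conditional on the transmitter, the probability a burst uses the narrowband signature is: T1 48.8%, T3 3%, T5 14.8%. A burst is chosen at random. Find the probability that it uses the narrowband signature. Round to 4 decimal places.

0.2596

By Bayes' rule, posterior ∝ prior × likelihood:
  T1: 0.46 × 0.488 = 0.22448
  T3: 0.38 × 0.03 = 0.0114
  T5: 0.16 × 0.148 = 0.02368
P(narrowband) = 0.22448 + 0.0114 + 0.02368 = 0.25956 → 0.2596.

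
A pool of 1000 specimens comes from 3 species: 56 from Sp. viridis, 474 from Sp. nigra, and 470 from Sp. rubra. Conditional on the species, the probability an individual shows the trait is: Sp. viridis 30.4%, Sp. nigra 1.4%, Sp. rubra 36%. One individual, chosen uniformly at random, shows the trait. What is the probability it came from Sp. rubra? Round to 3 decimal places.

By Bayes' rule, posterior ∝ prior × likelihood:
  Sp. viridis: 0.056 × 0.304 = 0.017024
  Sp. nigra: 0.474 × 0.014 = 0.006636
  Sp. rubra: 0.47 × 0.36 = 0.1692
Normalizing constant = 0.19286.
P(Sp. rubra | evidence) = 0.1692 / 0.19286 ≈ 0.877.

0.877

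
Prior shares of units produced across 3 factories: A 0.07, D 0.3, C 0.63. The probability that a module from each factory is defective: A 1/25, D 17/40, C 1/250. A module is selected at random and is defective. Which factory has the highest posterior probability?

D

By Bayes' rule, posterior ∝ prior × likelihood:
  A: 0.07 × 0.04 = 0.0028
  D: 0.3 × 0.425 = 0.1275
  C: 0.63 × 0.004 = 0.00252
Normalizing constant = 0.13282.
Largest term belongs to D, so D is most probable.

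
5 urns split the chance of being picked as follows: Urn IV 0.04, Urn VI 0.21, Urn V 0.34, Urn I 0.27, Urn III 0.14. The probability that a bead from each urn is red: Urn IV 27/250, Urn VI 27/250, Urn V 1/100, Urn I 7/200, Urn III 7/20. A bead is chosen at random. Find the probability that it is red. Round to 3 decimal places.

0.089

By Bayes' rule, posterior ∝ prior × likelihood:
  Urn IV: 0.04 × 0.108 = 0.00432
  Urn VI: 0.21 × 0.108 = 0.02268
  Urn V: 0.34 × 0.01 = 0.0034
  Urn I: 0.27 × 0.035 = 0.00945
  Urn III: 0.14 × 0.35 = 0.049
P(red) = 0.00432 + 0.02268 + 0.0034 + 0.00945 + 0.049 = 0.08885 → 0.089.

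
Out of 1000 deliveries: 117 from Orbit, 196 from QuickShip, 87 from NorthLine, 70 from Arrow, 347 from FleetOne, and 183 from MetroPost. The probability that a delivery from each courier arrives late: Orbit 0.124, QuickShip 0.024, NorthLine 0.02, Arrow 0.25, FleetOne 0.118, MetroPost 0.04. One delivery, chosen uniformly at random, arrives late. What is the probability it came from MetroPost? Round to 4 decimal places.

0.0844

Prior × likelihood for each hypothesis:
  Orbit: 0.117 × 0.124 = 0.014508
  QuickShip: 0.196 × 0.024 = 0.004704
  NorthLine: 0.087 × 0.02 = 0.00174
  Arrow: 0.07 × 0.25 = 0.0175
  FleetOne: 0.347 × 0.118 = 0.040946
  MetroPost: 0.183 × 0.04 = 0.00732
Normalizing constant = 0.086718.
P(MetroPost | evidence) = 0.00732 / 0.086718 ≈ 0.0844.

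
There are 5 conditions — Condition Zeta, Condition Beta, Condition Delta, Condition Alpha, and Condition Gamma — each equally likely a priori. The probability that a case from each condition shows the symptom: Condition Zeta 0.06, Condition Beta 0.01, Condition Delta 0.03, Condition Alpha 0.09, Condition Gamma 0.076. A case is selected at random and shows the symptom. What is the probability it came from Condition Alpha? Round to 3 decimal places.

Since the prior is uniform, the posterior is proportional to the likelihood:
  Condition Zeta: 0.06
  Condition Beta: 0.01
  Condition Delta: 0.03
  Condition Alpha: 0.09
  Condition Gamma: 0.076
Sum = 0.266.
P(Condition Alpha | evidence) = 0.09 / 0.266 ≈ 0.338.

0.338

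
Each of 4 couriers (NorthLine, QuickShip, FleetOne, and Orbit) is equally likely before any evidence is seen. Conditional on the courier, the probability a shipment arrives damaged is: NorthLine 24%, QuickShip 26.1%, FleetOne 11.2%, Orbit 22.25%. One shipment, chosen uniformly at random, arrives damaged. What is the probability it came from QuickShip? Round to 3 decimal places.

0.312

With a uniform prior (1/4 each), posterior ∝ likelihood:
  NorthLine: 0.24
  QuickShip: 0.261
  FleetOne: 0.112
  Orbit: 0.2225
Normalizing constant = 0.8355.
P(QuickShip | evidence) = 0.261 / 0.8355 ≈ 0.312.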